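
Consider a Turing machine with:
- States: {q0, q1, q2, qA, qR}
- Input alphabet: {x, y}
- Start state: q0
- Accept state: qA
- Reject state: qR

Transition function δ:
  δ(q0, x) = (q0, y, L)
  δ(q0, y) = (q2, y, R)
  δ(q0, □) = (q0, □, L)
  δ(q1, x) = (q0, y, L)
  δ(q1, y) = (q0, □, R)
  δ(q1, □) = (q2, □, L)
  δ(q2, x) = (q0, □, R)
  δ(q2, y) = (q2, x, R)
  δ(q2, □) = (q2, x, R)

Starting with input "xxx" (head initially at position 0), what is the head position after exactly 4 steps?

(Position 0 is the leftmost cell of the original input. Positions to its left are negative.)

Execution trace (head position shown):
Step 0: [q0]xxx  (head at position 0)
Step 1: move left → [q0]□yxx  (head at position -1)
Step 2: move left → [q0]□□yxx  (head at position -2)
Step 3: move left → [q0]□□□yxx  (head at position -3)
Step 4: move left → [q0]□□□□yxx  (head at position -4)

After 4 steps, the head is at position -4.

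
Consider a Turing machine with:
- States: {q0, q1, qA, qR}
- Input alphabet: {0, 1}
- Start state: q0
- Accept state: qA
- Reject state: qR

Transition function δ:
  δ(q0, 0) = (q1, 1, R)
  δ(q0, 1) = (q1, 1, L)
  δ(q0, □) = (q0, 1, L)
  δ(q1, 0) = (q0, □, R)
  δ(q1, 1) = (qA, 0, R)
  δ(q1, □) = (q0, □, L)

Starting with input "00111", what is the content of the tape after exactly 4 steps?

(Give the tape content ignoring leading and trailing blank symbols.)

Execution trace:
Initial: [q0]00111
Step 1: δ(q0, 0) = (q1, 1, R) → 1[q1]0111
Step 2: δ(q1, 0) = (q0, □, R) → 1□[q0]111
Step 3: δ(q0, 1) = (q1, 1, L) → 1[q1]□111
Step 4: δ(q1, □) = (q0, □, L) → [q0]1□111

After 4 steps, the tape (ignoring leading/trailing blanks) is: 1□111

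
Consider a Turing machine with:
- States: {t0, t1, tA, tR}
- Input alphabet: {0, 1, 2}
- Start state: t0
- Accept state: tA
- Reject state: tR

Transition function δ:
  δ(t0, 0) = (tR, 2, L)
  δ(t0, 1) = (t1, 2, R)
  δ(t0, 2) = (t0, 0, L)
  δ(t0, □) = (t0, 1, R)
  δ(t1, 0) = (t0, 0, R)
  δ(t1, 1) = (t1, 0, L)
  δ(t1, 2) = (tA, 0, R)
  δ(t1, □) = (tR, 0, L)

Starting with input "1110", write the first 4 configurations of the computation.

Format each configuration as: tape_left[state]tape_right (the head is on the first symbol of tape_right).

Transitions applied:
Step 1: δ(t0, 1) = (t1, 2, R)
Step 2: δ(t1, 1) = (t1, 0, L)
Step 3: δ(t1, 2) = (tA, 0, R)

The first 4 configurations are:
[t0]1110 ⊢ 2[t1]110 ⊢ [t1]2010 ⊢ 0[tA]010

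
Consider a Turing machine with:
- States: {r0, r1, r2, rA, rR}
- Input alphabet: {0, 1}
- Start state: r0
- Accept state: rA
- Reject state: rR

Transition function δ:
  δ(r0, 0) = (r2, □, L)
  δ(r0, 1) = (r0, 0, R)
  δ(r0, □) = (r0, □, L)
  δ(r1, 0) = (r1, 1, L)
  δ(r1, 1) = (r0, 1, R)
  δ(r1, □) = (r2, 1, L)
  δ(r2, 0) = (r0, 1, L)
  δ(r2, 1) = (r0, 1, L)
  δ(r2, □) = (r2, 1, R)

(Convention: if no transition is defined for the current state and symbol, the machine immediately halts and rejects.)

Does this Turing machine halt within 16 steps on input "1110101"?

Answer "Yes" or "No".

Execution trace:
Initial: [r0]1110101
Step 1: δ(r0, 1) = (r0, 0, R) → 0[r0]110101
Step 2: δ(r0, 1) = (r0, 0, R) → 00[r0]10101
Step 3: δ(r0, 1) = (r0, 0, R) → 000[r0]0101
Step 4: δ(r0, 0) = (r2, □, L) → 00[r2]0□101
Step 5: δ(r2, 0) = (r0, 1, L) → 0[r0]01□101
Step 6: δ(r0, 0) = (r2, □, L) → [r2]0□1□101
Step 7: δ(r2, 0) = (r0, 1, L) → [r0]□1□1□101
Step 8: δ(r0, □) = (r0, □, L) → [r0]□□1□1□101
Step 9: δ(r0, □) = (r0, □, L) → [r0]□□□1□1□101
Step 10: δ(r0, □) = (r0, □, L) → [r0]□□□□1□1□101
Step 11: δ(r0, □) = (r0, □, L) → [r0]□□□□□1□1□101
Step 12: δ(r0, □) = (r0, □, L) → [r0]□□□□□□1□1□101
Step 13: δ(r0, □) = (r0, □, L) → [r0]□□□□□□□1□1□101
Step 14: δ(r0, □) = (r0, □, L) → [r0]□□□□□□□□1□1□101
Step 15: δ(r0, □) = (r0, □, L) → [r0]□□□□□□□□□1□1□101
Step 16: δ(r0, □) = (r0, □, L) → [r0]□□□□□□□□□□1□1□101

The machine has not reached a halting state after 16 steps.
The machine did not halt within the 16-step bound.

Answer: No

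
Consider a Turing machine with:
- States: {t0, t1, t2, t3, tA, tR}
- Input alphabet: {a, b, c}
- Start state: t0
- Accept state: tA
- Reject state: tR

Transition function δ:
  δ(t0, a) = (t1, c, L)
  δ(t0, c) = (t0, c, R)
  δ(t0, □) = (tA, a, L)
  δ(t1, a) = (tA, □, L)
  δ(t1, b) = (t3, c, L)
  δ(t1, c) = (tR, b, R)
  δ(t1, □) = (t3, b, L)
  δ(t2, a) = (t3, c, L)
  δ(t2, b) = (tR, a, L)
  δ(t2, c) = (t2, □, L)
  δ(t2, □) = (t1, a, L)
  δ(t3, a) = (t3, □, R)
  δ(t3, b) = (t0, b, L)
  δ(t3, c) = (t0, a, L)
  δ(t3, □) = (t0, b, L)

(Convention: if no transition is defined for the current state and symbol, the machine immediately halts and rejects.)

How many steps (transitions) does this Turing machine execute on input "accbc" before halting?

Execution trace:
Initial: [t0]accbc
Step 1: δ(t0, a) = (t1, c, L) → [t1]□cccbc
Step 2: δ(t1, □) = (t3, b, L) → [t3]□bcccbc
Step 3: δ(t3, □) = (t0, b, L) → [t0]□bbcccbc
Step 4: δ(t0, □) = (tA, a, L) → [tA]□abbcccbc

The machine reaches the accept state tA and halts.

The machine executed 4 steps before halting.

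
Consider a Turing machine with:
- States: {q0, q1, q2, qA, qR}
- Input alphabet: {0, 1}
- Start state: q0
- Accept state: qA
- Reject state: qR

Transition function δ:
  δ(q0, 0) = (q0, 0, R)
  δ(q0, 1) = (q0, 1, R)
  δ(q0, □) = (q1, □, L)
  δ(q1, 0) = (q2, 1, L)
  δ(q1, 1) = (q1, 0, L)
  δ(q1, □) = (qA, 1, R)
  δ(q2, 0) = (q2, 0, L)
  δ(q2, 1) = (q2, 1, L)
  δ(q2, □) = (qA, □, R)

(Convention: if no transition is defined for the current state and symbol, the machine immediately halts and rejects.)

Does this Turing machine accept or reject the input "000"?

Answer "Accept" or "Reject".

Execution trace:
Initial: [q0]000
Step 1: δ(q0, 0) = (q0, 0, R) → 0[q0]00
Step 2: δ(q0, 0) = (q0, 0, R) → 00[q0]0
Step 3: δ(q0, 0) = (q0, 0, R) → 000[q0]□
Step 4: δ(q0, □) = (q1, □, L) → 00[q1]0□
Step 5: δ(q1, 0) = (q2, 1, L) → 0[q2]01□
Step 6: δ(q2, 0) = (q2, 0, L) → [q2]001□
Step 7: δ(q2, 0) = (q2, 0, L) → [q2]□001□
Step 8: δ(q2, □) = (qA, □, R) → □[qA]001□

The machine reaches the accept state qA and halts.

Answer: Accept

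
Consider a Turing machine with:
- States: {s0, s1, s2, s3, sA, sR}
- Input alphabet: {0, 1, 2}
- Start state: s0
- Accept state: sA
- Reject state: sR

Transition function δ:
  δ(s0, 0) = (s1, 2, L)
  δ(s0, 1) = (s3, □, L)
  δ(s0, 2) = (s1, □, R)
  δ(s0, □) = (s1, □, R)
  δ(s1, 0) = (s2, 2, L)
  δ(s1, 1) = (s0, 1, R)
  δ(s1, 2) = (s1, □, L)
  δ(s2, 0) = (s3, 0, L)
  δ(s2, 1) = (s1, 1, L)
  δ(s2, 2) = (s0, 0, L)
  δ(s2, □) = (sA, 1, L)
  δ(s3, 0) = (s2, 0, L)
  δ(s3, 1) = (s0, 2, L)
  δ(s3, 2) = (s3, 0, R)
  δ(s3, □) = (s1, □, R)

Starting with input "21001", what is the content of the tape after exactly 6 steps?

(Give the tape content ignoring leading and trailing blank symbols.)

Execution trace:
Initial: [s0]21001
Step 1: δ(s0, 2) = (s1, □, R) → □[s1]1001
Step 2: δ(s1, 1) = (s0, 1, R) → □1[s0]001
Step 3: δ(s0, 0) = (s1, 2, L) → □[s1]1201
Step 4: δ(s1, 1) = (s0, 1, R) → □1[s0]201
Step 5: δ(s0, 2) = (s1, □, R) → □1□[s1]01
Step 6: δ(s1, 0) = (s2, 2, L) → □1[s2]□21

After 6 steps, the tape (ignoring leading/trailing blanks) is: 1□21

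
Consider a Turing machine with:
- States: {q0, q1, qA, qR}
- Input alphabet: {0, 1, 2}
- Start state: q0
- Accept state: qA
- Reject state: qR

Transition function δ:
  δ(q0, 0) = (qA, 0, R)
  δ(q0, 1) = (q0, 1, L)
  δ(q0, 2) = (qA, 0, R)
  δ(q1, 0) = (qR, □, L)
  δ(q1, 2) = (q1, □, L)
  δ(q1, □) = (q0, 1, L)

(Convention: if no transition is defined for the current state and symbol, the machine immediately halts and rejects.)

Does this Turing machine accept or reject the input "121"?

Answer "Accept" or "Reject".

Execution trace:
Initial: [q0]121
Step 1: δ(q0, 1) = (q0, 1, L) → [q0]□121

No transition is defined for δ(q0, □). By convention the machine halts and rejects.

Answer: Reject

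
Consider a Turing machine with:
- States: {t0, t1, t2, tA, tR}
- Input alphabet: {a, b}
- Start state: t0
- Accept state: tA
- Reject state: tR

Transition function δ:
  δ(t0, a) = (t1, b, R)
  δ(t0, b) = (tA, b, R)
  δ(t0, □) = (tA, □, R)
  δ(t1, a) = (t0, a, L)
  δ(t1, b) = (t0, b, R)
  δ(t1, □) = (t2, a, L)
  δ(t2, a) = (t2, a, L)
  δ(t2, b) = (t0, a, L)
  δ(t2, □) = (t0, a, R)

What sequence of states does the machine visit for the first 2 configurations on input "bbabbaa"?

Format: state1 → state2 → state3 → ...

Execution trace:
Initial: [t0]bbabbaa
Step 1: δ(t0, b) = (tA, b, R) → b[tA]babbaa

The machine reaches the accept state tA and halts.

State sequence: t0 → tA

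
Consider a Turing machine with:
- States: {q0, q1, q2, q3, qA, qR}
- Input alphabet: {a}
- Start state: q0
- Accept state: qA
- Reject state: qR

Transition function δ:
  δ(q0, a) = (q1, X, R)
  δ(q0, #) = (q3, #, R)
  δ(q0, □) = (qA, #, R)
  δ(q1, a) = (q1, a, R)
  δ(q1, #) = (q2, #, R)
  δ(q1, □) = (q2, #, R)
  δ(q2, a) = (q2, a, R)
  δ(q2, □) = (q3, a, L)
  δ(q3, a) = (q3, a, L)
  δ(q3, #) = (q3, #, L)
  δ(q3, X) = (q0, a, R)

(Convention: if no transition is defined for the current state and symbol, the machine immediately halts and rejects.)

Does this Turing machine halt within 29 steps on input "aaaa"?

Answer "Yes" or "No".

Execution trace:
Initial: [q0]aaaa
Step 1: δ(q0, a) = (q1, X, R) → X[q1]aaa
Step 2: δ(q1, a) = (q1, a, R) → Xa[q1]aa
Step 3: δ(q1, a) = (q1, a, R) → Xaa[q1]a
Step 4: δ(q1, a) = (q1, a, R) → Xaaa[q1]□
Step 5: δ(q1, □) = (q2, #, R) → Xaaa#[q2]□
Step 6: δ(q2, □) = (q3, a, L) → Xaaa[q3]#a
Step 7: δ(q3, #) = (q3, #, L) → Xaa[q3]a#a
Step 8: δ(q3, a) = (q3, a, L) → Xa[q3]aa#a
Step 9: δ(q3, a) = (q3, a, L) → X[q3]aaa#a
Step 10: δ(q3, a) = (q3, a, L) → [q3]Xaaa#a
Step 11: δ(q3, X) = (q0, a, R) → a[q0]aaa#a
Step 12: δ(q0, a) = (q1, X, R) → aX[q1]aa#a
Step 13: δ(q1, a) = (q1, a, R) → aXa[q1]a#a
Step 14: δ(q1, a) = (q1, a, R) → aXaa[q1]#a
Step 15: δ(q1, #) = (q2, #, R) → aXaa#[q2]a
Step 16: δ(q2, a) = (q2, a, R) → aXaa#a[q2]□
Step 17: δ(q2, □) = (q3, a, L) → aXaa#[q3]aa
Step 18: δ(q3, a) = (q3, a, L) → aXaa[q3]#aa
Step 19: δ(q3, #) = (q3, #, L) → aXa[q3]a#aa
Step 20: δ(q3, a) = (q3, a, L) → aX[q3]aa#aa
Step 21: δ(q3, a) = (q3, a, L) → a[q3]Xaa#aa
Step 22: δ(q3, X) = (q0, a, R) → aa[q0]aa#aa
Step 23: δ(q0, a) = (q1, X, R) → aaX[q1]a#aa
Step 24: δ(q1, a) = (q1, a, R) → aaXa[q1]#aa
Step 25: δ(q1, #) = (q2, #, R) → aaXa#[q2]aa
Step 26: δ(q2, a) = (q2, a, R) → aaXa#a[q2]a
Step 27: δ(q2, a) = (q2, a, R) → aaXa#aa[q2]□
Step 28: δ(q2, □) = (q3, a, L) → aaXa#a[q3]aa
Step 29: δ(q3, a) = (q3, a, L) → aaXa#[q3]aaa

The machine has not reached a halting state after 29 steps.
The machine did not halt within the 29-step bound.

Answer: No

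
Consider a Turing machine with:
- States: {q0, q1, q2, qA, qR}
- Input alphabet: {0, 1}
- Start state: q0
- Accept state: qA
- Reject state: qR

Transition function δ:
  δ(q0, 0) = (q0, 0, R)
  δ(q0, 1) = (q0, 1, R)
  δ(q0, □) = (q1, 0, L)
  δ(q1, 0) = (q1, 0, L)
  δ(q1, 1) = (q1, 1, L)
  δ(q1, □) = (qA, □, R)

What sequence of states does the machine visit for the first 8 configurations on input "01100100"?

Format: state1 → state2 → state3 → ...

Execution trace:
Initial: [q0]01100100
Step 1: δ(q0, 0) = (q0, 0, R) → 0[q0]1100100
Step 2: δ(q0, 1) = (q0, 1, R) → 01[q0]100100
Step 3: δ(q0, 1) = (q0, 1, R) → 011[q0]00100
Step 4: δ(q0, 0) = (q0, 0, R) → 0110[q0]0100
Step 5: δ(q0, 0) = (q0, 0, R) → 01100[q0]100
Step 6: δ(q0, 1) = (q0, 1, R) → 011001[q0]00
Step 7: δ(q0, 0) = (q0, 0, R) → 0110010[q0]0

State sequence: q0 → q0 → q0 → q0 → q0 → q0 → q0 → q0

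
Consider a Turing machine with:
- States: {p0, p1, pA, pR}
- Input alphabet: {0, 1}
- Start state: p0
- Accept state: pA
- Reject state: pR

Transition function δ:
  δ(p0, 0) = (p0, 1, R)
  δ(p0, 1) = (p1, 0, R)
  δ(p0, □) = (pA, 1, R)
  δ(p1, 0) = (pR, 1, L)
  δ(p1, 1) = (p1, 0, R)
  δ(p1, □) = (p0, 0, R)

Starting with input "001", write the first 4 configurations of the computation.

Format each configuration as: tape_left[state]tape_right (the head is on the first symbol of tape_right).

Transitions applied:
Step 1: δ(p0, 0) = (p0, 1, R)
Step 2: δ(p0, 0) = (p0, 1, R)
Step 3: δ(p0, 1) = (p1, 0, R)

The first 4 configurations are:
[p0]001 ⊢ 1[p0]01 ⊢ 11[p0]1 ⊢ 110[p1]□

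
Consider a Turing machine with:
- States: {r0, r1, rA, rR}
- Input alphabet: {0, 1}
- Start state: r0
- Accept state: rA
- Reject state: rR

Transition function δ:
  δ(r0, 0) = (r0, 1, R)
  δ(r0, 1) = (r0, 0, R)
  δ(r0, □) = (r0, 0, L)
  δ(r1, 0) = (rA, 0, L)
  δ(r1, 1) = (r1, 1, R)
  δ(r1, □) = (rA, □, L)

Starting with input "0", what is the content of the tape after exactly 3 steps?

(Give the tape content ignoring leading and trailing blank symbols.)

Execution trace:
Initial: [r0]0
Step 1: δ(r0, 0) = (r0, 1, R) → 1[r0]□
Step 2: δ(r0, □) = (r0, 0, L) → [r0]10
Step 3: δ(r0, 1) = (r0, 0, R) → 0[r0]0

After 3 steps, the tape (ignoring leading/trailing blanks) is: 00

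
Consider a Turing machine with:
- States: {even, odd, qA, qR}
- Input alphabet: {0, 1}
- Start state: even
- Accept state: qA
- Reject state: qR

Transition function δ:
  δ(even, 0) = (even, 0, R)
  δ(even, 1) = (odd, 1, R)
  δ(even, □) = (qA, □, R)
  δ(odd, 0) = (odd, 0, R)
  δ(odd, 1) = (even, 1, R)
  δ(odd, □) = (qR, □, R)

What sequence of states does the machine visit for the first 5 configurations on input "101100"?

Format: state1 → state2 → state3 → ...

Execution trace:
Initial: [even]101100
Step 1: δ(even, 1) = (odd, 1, R) → 1[odd]01100
Step 2: δ(odd, 0) = (odd, 0, R) → 10[odd]1100
Step 3: δ(odd, 1) = (even, 1, R) → 101[even]100
Step 4: δ(even, 1) = (odd, 1, R) → 1011[odd]00

State sequence: even → odd → odd → even → odd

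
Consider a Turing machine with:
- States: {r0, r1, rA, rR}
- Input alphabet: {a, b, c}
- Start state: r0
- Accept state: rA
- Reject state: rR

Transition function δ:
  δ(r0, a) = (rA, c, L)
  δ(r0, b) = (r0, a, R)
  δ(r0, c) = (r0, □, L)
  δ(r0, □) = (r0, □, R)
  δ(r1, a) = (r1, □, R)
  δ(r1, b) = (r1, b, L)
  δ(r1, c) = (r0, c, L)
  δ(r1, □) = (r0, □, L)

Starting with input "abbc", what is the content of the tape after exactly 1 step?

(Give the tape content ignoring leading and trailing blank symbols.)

Execution trace:
Initial: [r0]abbc
Step 1: δ(r0, a) = (rA, c, L) → [rA]□cbbc

The machine reaches the accept state rA and halts.

After 1 step, the tape (ignoring leading/trailing blanks) is: cbbc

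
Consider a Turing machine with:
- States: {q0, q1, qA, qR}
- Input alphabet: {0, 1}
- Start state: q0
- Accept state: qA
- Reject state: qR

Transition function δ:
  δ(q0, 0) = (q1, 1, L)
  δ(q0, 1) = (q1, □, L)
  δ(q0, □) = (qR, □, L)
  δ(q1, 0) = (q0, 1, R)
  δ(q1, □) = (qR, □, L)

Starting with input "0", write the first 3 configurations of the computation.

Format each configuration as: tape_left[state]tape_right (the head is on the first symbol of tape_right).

Transitions applied:
Step 1: δ(q0, 0) = (q1, 1, L)
Step 2: δ(q1, □) = (qR, □, L)

The first 3 configurations are:
[q0]0 ⊢ [q1]□1 ⊢ [qR]□□1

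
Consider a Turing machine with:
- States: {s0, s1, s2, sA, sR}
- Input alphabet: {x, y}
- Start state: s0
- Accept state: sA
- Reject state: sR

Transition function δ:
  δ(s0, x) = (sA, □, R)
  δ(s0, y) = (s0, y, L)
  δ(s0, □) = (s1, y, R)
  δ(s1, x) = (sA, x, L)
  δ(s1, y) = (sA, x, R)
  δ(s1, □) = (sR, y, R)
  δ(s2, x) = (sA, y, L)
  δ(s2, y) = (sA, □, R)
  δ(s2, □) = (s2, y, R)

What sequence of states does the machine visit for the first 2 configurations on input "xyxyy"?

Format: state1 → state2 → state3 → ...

Execution trace:
Initial: [s0]xyxyy
Step 1: δ(s0, x) = (sA, □, R) → □[sA]yxyy

The machine reaches the accept state sA and halts.

State sequence: s0 → sA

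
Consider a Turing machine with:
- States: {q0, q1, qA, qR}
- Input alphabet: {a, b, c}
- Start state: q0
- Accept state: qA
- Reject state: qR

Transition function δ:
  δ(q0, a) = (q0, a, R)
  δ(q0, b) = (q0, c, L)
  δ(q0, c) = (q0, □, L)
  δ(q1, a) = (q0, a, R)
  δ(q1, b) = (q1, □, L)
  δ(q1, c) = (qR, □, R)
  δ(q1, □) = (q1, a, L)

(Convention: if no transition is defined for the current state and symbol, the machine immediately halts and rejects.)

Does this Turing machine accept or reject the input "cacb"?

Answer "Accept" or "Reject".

Execution trace:
Initial: [q0]cacb
Step 1: δ(q0, c) = (q0, □, L) → [q0]□□acb

No transition is defined for δ(q0, □). By convention the machine halts and rejects.

Answer: Reject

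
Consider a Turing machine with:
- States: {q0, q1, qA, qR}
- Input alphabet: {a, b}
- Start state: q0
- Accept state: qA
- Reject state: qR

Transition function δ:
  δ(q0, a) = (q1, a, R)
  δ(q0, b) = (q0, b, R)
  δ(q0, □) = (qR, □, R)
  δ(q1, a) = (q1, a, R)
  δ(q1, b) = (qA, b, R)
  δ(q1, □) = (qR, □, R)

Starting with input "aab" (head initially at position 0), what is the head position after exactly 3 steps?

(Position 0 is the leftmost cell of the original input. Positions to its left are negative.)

Execution trace (head position shown):
Step 0: [q0]aab  (head at position 0)
Step 1: move right → a[q1]ab  (head at position 1)
Step 2: move right → aa[q1]b  (head at position 2)
Step 3: move right → aab[qA]□  (head at position 3)

After 3 steps, the head is at position 3.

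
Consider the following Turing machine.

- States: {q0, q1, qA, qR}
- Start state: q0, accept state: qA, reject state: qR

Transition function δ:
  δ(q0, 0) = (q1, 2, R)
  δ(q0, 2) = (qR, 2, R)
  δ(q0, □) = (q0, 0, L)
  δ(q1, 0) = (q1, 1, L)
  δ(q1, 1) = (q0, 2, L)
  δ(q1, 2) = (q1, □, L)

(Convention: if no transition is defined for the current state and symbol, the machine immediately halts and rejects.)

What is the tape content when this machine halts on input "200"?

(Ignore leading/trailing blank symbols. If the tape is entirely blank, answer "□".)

Execution trace:
Initial: [q0]200
Step 1: δ(q0, 2) = (qR, 2, R) → 2[qR]00

The machine reaches the reject state qR and halts.

Final tape (ignoring leading/trailing blanks): 200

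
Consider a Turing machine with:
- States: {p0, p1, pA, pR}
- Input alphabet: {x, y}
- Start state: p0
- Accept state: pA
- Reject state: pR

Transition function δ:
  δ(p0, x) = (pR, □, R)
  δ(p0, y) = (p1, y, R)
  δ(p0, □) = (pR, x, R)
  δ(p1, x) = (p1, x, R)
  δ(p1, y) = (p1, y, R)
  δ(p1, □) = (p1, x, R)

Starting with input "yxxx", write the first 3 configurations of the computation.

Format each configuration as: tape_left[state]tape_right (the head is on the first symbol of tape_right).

Transitions applied:
Step 1: δ(p0, y) = (p1, y, R)
Step 2: δ(p1, x) = (p1, x, R)

The first 3 configurations are:
[p0]yxxx ⊢ y[p1]xxx ⊢ yx[p1]xx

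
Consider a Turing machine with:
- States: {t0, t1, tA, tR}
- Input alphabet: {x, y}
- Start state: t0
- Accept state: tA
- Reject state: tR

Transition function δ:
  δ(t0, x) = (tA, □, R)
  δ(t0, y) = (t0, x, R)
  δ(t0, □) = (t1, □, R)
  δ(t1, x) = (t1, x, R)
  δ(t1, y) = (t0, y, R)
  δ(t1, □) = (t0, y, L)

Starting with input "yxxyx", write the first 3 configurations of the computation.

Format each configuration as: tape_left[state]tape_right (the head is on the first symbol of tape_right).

Transitions applied:
Step 1: δ(t0, y) = (t0, x, R)
Step 2: δ(t0, x) = (tA, □, R)

The first 3 configurations are:
[t0]yxxyx ⊢ x[t0]xxyx ⊢ x□[tA]xyx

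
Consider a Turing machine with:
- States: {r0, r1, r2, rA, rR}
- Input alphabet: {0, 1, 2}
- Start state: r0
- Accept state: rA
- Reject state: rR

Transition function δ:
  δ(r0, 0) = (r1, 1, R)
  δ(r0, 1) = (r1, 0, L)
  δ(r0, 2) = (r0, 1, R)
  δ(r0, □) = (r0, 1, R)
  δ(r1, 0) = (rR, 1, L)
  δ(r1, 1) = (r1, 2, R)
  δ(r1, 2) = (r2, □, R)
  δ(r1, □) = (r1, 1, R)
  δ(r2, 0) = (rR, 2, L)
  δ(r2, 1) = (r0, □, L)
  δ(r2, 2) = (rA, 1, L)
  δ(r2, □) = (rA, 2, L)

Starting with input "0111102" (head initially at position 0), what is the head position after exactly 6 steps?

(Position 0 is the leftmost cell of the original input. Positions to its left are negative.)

Execution trace (head position shown):
Step 0: [r0]0111102  (head at position 0)
Step 1: move right → 1[r1]111102  (head at position 1)
Step 2: move right → 12[r1]11102  (head at position 2)
Step 3: move right → 122[r1]1102  (head at position 3)
Step 4: move right → 1222[r1]102  (head at position 4)
Step 5: move right → 12222[r1]02  (head at position 5)
Step 6: move left → 1222[rR]212  (head at position 4)

After 6 steps, the head is at position 4.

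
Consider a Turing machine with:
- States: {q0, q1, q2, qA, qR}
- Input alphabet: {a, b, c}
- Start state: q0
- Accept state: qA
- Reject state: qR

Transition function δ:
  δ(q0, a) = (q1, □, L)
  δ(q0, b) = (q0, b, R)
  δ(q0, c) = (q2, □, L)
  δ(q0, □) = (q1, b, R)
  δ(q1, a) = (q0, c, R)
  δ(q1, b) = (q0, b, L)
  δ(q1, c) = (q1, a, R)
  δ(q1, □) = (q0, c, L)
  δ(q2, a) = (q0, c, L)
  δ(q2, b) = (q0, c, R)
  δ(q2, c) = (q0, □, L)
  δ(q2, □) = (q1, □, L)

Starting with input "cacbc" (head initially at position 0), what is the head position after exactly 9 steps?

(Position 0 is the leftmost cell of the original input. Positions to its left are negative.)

Execution trace (head position shown):
Step 0: [q0]cacbc  (head at position 0)
Step 1: move left → [q2]□□acbc  (head at position -1)
Step 2: move left → [q1]□□□acbc  (head at position -2)
Step 3: move left → [q0]□c□□acbc  (head at position -3)
Step 4: move right → b[q1]c□□acbc  (head at position -2)
Step 5: move right → ba[q1]□□acbc  (head at position -1)
Step 6: move left → b[q0]ac□acbc  (head at position -2)
Step 7: move left → [q1]b□c□acbc  (head at position -3)
Step 8: move left → [q0]□b□c□acbc  (head at position -4)
Step 9: move right → b[q1]b□c□acbc  (head at position -3)

After 9 steps, the head is at position -3.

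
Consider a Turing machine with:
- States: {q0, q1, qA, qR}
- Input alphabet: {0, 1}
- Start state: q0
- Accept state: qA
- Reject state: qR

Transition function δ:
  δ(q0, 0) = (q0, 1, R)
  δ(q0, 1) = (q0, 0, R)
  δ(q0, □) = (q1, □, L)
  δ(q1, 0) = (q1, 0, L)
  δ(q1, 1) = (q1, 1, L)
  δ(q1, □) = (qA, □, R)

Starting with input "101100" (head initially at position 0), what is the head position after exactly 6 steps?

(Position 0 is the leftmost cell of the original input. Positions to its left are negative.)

Execution trace (head position shown):
Step 0: [q0]101100  (head at position 0)
Step 1: move right → 0[q0]01100  (head at position 1)
Step 2: move right → 01[q0]1100  (head at position 2)
Step 3: move right → 010[q0]100  (head at position 3)
Step 4: move right → 0100[q0]00  (head at position 4)
Step 5: move right → 01001[q0]0  (head at position 5)
Step 6: move right → 010011[q0]□  (head at position 6)

After 6 steps, the head is at position 6.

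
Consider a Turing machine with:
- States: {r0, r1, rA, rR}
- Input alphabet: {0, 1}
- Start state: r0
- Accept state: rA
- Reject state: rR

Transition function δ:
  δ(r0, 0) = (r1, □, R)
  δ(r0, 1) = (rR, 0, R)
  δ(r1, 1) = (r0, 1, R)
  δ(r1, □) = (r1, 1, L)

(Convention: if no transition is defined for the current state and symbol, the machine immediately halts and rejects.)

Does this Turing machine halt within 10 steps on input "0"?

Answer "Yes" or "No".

Execution trace:
Initial: [r0]0
Step 1: δ(r0, 0) = (r1, □, R) → □[r1]□
Step 2: δ(r1, □) = (r1, 1, L) → [r1]□1
Step 3: δ(r1, □) = (r1, 1, L) → [r1]□11
Step 4: δ(r1, □) = (r1, 1, L) → [r1]□111
Step 5: δ(r1, □) = (r1, 1, L) → [r1]□1111
Step 6: δ(r1, □) = (r1, 1, L) → [r1]□11111
Step 7: δ(r1, □) = (r1, 1, L) → [r1]□111111
Step 8: δ(r1, □) = (r1, 1, L) → [r1]□1111111
Step 9: δ(r1, □) = (r1, 1, L) → [r1]□11111111
Step 10: δ(r1, □) = (r1, 1, L) → [r1]□111111111

The machine has not reached a halting state after 10 steps.
The machine did not halt within the 10-step bound.

Answer: No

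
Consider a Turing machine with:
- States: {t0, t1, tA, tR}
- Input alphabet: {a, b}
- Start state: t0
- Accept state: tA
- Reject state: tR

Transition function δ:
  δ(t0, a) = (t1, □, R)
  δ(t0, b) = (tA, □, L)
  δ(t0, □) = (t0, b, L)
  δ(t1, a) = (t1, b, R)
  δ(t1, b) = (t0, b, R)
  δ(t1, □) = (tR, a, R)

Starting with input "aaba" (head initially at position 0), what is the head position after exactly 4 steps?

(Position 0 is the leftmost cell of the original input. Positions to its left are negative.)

Execution trace (head position shown):
Step 0: [t0]aaba  (head at position 0)
Step 1: move right → □[t1]aba  (head at position 1)
Step 2: move right → □b[t1]ba  (head at position 2)
Step 3: move right → □bb[t0]a  (head at position 3)
Step 4: move right → □bb□[t1]□  (head at position 4)

After 4 steps, the head is at position 4.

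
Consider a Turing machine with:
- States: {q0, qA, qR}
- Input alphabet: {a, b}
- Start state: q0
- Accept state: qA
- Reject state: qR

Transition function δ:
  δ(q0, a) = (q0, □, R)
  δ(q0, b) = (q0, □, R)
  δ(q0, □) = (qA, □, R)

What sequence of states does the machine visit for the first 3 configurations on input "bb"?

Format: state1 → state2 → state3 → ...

Execution trace:
Initial: [q0]bb
Step 1: δ(q0, b) = (q0, □, R) → □[q0]b
Step 2: δ(q0, b) = (q0, □, R) → □□[q0]□

State sequence: q0 → q0 → q0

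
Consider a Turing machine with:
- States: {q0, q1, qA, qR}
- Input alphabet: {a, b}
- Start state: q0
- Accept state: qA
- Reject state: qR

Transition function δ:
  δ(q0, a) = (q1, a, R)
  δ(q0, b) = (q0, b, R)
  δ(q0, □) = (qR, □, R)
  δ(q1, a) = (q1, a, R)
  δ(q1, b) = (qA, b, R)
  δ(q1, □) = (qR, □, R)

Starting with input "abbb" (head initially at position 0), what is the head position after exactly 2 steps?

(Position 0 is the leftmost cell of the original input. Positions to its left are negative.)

Execution trace (head position shown):
Step 0: [q0]abbb  (head at position 0)
Step 1: move right → a[q1]bbb  (head at position 1)
Step 2: move right → ab[qA]bb  (head at position 2)

After 2 steps, the head is at position 2.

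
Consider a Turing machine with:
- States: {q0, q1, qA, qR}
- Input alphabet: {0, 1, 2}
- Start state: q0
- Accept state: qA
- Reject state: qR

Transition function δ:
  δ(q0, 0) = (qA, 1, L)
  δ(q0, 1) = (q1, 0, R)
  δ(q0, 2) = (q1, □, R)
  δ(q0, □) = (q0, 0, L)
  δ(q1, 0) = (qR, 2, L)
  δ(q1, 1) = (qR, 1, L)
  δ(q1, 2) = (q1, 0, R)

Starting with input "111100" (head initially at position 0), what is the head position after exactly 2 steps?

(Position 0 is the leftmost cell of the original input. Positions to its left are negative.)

Execution trace (head position shown):
Step 0: [q0]111100  (head at position 0)
Step 1: move right → 0[q1]11100  (head at position 1)
Step 2: move left → [qR]011100  (head at position 0)

After 2 steps, the head is at position 0.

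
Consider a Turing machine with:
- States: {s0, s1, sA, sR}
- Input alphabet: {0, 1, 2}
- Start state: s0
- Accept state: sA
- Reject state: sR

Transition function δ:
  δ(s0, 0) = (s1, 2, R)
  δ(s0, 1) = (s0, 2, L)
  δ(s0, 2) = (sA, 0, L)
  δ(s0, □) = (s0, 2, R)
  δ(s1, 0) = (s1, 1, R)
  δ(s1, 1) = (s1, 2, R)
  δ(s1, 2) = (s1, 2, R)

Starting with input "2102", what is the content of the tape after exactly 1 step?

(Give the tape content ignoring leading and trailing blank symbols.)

Execution trace:
Initial: [s0]2102
Step 1: δ(s0, 2) = (sA, 0, L) → [sA]□0102

The machine reaches the accept state sA and halts.

After 1 step, the tape (ignoring leading/trailing blanks) is: 0102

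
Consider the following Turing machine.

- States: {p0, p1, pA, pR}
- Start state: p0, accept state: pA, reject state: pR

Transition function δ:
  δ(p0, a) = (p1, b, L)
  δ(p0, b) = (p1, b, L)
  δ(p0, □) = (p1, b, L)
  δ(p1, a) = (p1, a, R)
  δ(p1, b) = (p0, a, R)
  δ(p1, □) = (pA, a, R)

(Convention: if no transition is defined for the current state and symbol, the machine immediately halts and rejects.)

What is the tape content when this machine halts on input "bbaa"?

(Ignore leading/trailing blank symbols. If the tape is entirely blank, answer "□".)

Execution trace:
Initial: [p0]bbaa
Step 1: δ(p0, b) = (p1, b, L) → [p1]□bbaa
Step 2: δ(p1, □) = (pA, a, R) → a[pA]bbaa

The machine reaches the accept state pA and halts.

Final tape (ignoring leading/trailing blanks): abbaa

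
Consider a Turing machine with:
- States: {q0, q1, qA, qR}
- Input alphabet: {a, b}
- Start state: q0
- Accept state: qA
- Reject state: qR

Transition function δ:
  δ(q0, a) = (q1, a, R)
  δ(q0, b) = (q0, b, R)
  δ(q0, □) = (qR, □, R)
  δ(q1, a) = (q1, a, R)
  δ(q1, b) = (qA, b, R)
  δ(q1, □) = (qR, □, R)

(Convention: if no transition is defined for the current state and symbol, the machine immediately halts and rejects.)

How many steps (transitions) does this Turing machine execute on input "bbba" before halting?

Execution trace:
Initial: [q0]bbba
Step 1: δ(q0, b) = (q0, b, R) → b[q0]bba
Step 2: δ(q0, b) = (q0, b, R) → bb[q0]ba
Step 3: δ(q0, b) = (q0, b, R) → bbb[q0]a
Step 4: δ(q0, a) = (q1, a, R) → bbba[q1]□
Step 5: δ(q1, □) = (qR, □, R) → bbba□[qR]□

The machine reaches the reject state qR and halts.

The machine executed 5 steps before halting.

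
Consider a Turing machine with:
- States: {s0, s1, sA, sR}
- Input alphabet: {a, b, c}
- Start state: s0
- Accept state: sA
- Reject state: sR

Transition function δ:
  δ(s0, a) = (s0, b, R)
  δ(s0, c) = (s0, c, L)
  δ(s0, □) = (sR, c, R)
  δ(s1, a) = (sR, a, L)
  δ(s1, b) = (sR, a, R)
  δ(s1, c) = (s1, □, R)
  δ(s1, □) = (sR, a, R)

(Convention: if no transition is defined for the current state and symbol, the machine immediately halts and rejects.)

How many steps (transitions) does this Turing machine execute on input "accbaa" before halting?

Execution trace:
Initial: [s0]accbaa
Step 1: δ(s0, a) = (s0, b, R) → b[s0]ccbaa
Step 2: δ(s0, c) = (s0, c, L) → [s0]bccbaa

No transition is defined for δ(s0, b). By convention the machine halts and rejects.

The machine executed 2 steps before halting.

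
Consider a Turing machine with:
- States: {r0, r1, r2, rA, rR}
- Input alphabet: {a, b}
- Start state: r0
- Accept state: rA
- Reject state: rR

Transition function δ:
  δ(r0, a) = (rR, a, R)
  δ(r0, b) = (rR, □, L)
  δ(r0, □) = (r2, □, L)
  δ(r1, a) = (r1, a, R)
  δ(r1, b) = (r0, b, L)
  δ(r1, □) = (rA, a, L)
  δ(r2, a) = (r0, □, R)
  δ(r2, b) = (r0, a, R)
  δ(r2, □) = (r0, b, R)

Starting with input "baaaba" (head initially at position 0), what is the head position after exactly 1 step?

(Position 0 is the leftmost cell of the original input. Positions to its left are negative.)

Execution trace (head position shown):
Step 0: [r0]baaaba  (head at position 0)
Step 1: move left → [rR]□□aaaba  (head at position -1)

After 1 step, the head is at position -1.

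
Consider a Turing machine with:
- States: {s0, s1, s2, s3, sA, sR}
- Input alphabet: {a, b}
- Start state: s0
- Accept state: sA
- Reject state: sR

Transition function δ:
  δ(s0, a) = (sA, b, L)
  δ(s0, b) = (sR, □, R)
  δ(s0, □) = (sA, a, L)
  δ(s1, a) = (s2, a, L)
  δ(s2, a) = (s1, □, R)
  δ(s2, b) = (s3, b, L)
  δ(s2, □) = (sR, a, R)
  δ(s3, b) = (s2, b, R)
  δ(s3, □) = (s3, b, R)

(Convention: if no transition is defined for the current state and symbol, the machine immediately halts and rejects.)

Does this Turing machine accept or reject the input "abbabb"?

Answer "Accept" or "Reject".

Execution trace:
Initial: [s0]abbabb
Step 1: δ(s0, a) = (sA, b, L) → [sA]□bbbabb

The machine reaches the accept state sA and halts.

Answer: Accept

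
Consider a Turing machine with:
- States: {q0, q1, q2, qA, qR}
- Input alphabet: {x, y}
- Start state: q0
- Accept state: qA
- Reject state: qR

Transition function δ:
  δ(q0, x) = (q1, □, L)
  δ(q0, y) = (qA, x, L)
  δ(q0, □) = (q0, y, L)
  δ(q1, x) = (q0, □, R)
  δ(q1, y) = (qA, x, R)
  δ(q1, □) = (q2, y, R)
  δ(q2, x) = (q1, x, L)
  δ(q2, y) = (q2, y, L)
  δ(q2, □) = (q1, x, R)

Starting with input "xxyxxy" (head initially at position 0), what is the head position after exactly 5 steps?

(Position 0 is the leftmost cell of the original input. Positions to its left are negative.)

Execution trace (head position shown):
Step 0: [q0]xxyxxy  (head at position 0)
Step 1: move left → [q1]□□xyxxy  (head at position -1)
Step 2: move right → y[q2]□xyxxy  (head at position 0)
Step 3: move right → yx[q1]xyxxy  (head at position 1)
Step 4: move right → yx□[q0]yxxy  (head at position 2)
Step 5: move left → yx[qA]□xxxy  (head at position 1)

After 5 steps, the head is at position 1.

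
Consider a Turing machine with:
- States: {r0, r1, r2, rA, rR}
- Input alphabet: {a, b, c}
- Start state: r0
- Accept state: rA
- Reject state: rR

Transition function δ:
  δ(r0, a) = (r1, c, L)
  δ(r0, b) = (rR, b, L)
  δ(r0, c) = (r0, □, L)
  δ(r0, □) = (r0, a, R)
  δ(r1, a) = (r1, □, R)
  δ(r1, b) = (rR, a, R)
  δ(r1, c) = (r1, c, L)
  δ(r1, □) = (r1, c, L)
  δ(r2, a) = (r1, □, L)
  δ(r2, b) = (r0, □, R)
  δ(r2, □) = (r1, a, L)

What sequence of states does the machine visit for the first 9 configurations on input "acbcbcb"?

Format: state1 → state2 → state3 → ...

Execution trace:
Initial: [r0]acbcbcb
Step 1: δ(r0, a) = (r1, c, L) → [r1]□ccbcbcb
Step 2: δ(r1, □) = (r1, c, L) → [r1]□cccbcbcb
Step 3: δ(r1, □) = (r1, c, L) → [r1]□ccccbcbcb
Step 4: δ(r1, □) = (r1, c, L) → [r1]□cccccbcbcb
Step 5: δ(r1, □) = (r1, c, L) → [r1]□ccccccbcbcb
Step 6: δ(r1, □) = (r1, c, L) → [r1]□cccccccbcbcb
Step 7: δ(r1, □) = (r1, c, L) → [r1]□ccccccccbcbcb
Step 8: δ(r1, □) = (r1, c, L) → [r1]□cccccccccbcbcb

State sequence: r0 → r1 → r1 → r1 → r1 → r1 → r1 → r1 → r1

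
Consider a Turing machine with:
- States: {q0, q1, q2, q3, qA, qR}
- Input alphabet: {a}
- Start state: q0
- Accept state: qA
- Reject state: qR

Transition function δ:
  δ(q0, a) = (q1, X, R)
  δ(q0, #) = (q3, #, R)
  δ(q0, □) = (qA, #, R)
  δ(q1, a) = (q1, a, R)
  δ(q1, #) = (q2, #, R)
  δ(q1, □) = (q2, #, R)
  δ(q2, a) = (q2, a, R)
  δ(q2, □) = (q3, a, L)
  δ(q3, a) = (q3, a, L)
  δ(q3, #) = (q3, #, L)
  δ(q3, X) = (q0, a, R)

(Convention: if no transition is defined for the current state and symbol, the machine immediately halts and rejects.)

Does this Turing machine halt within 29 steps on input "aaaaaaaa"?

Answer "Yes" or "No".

Execution trace:
Initial: [q0]aaaaaaaa
Step 1: δ(q0, a) = (q1, X, R) → X[q1]aaaaaaa
Step 2: δ(q1, a) = (q1, a, R) → Xa[q1]aaaaaa
Step 3: δ(q1, a) = (q1, a, R) → Xaa[q1]aaaaa
Step 4: δ(q1, a) = (q1, a, R) → Xaaa[q1]aaaa
Step 5: δ(q1, a) = (q1, a, R) → Xaaaa[q1]aaa
Step 6: δ(q1, a) = (q1, a, R) → Xaaaaa[q1]aa
Step 7: δ(q1, a) = (q1, a, R) → Xaaaaaa[q1]a
Step 8: δ(q1, a) = (q1, a, R) → Xaaaaaaa[q1]□
Step 9: δ(q1, □) = (q2, #, R) → Xaaaaaaa#[q2]□
Step 10: δ(q2, □) = (q3, a, L) → Xaaaaaaa[q3]#a
Step 11: δ(q3, #) = (q3, #, L) → Xaaaaaa[q3]a#a
Step 12: δ(q3, a) = (q3, a, L) → Xaaaaa[q3]aa#a
Step 13: δ(q3, a) = (q3, a, L) → Xaaaa[q3]aaa#a
Step 14: δ(q3, a) = (q3, a, L) → Xaaa[q3]aaaa#a
Step 15: δ(q3, a) = (q3, a, L) → Xaa[q3]aaaaa#a
Step 16: δ(q3, a) = (q3, a, L) → Xa[q3]aaaaaa#a
Step 17: δ(q3, a) = (q3, a, L) → X[q3]aaaaaaa#a
Step 18: δ(q3, a) = (q3, a, L) → [q3]Xaaaaaaa#a
Step 19: δ(q3, X) = (q0, a, R) → a[q0]aaaaaaa#a
Step 20: δ(q0, a) = (q1, X, R) → aX[q1]aaaaaa#a
Step 21: δ(q1, a) = (q1, a, R) → aXa[q1]aaaaa#a
Step 22: δ(q1, a) = (q1, a, R) → aXaa[q1]aaaa#a
Step 23: δ(q1, a) = (q1, a, R) → aXaaa[q1]aaa#a
Step 24: δ(q1, a) = (q1, a, R) → aXaaaa[q1]aa#a
Step 25: δ(q1, a) = (q1, a, R) → aXaaaaa[q1]a#a
Step 26: δ(q1, a) = (q1, a, R) → aXaaaaaa[q1]#a
Step 27: δ(q1, #) = (q2, #, R) → aXaaaaaa#[q2]a
Step 28: δ(q2, a) = (q2, a, R) → aXaaaaaa#a[q2]□
Step 29: δ(q2, □) = (q3, a, L) → aXaaaaaa#[q3]aa

The machine has not reached a halting state after 29 steps.
The machine did not halt within the 29-step bound.

Answer: No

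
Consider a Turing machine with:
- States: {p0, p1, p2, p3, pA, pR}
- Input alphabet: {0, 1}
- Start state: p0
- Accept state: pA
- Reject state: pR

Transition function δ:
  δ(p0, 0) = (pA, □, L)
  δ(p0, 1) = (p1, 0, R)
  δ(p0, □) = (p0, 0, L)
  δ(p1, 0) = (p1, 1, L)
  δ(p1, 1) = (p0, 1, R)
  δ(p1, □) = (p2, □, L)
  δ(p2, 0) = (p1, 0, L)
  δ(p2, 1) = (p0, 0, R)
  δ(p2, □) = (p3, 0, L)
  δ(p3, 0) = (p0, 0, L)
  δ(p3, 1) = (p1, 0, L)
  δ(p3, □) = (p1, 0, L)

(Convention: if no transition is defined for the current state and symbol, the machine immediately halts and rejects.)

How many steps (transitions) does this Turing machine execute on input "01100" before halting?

Execution trace:
Initial: [p0]01100
Step 1: δ(p0, 0) = (pA, □, L) → [pA]□□1100

The machine reaches the accept state pA and halts.

The machine executed 1 step before halting.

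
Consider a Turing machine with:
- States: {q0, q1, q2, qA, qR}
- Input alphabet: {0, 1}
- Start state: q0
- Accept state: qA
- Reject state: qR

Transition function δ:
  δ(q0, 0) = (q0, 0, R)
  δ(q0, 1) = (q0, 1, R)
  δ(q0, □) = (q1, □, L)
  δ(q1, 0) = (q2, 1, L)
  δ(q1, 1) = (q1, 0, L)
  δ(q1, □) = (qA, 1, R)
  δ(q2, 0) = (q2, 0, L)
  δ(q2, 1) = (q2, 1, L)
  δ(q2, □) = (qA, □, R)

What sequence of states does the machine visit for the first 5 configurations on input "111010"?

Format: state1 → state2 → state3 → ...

Execution trace:
Initial: [q0]111010
Step 1: δ(q0, 1) = (q0, 1, R) → 1[q0]11010
Step 2: δ(q0, 1) = (q0, 1, R) → 11[q0]1010
Step 3: δ(q0, 1) = (q0, 1, R) → 111[q0]010
Step 4: δ(q0, 0) = (q0, 0, R) → 1110[q0]10

State sequence: q0 → q0 → q0 → q0 → q0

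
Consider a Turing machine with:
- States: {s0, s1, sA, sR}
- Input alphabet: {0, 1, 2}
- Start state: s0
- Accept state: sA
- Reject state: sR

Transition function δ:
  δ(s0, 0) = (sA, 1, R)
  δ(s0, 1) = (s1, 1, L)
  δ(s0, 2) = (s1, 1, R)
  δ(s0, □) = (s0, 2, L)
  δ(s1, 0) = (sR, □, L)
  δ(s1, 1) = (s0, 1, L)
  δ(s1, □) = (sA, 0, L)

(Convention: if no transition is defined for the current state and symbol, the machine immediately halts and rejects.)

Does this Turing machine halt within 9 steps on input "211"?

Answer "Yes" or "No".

Execution trace:
Initial: [s0]211
Step 1: δ(s0, 2) = (s1, 1, R) → 1[s1]11
Step 2: δ(s1, 1) = (s0, 1, L) → [s0]111
Step 3: δ(s0, 1) = (s1, 1, L) → [s1]□111
Step 4: δ(s1, □) = (sA, 0, L) → [sA]□0111

The machine reaches the accept state sA and halts.
The machine halted after 4 steps (within the 9-step bound).

Answer: Yes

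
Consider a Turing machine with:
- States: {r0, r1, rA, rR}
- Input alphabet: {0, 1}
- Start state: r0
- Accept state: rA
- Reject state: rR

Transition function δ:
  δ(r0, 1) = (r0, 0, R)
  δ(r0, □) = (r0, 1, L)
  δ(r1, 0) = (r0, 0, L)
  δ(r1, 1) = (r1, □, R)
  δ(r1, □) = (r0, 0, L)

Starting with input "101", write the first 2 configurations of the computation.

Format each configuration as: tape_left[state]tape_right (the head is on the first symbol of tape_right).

Transitions applied:
Step 1: δ(r0, 1) = (r0, 0, R)

The first 2 configurations are:
[r0]101 ⊢ 0[r0]01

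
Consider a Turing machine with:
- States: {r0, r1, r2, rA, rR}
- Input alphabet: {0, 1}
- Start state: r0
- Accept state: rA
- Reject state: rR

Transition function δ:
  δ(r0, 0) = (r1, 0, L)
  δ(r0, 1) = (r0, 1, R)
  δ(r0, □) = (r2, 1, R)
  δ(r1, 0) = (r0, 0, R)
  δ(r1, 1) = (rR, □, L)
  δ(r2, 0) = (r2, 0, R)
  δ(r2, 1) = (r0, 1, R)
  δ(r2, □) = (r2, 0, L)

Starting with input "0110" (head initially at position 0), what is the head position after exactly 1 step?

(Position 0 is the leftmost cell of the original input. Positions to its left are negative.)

Execution trace (head position shown):
Step 0: [r0]0110  (head at position 0)
Step 1: move left → [r1]□0110  (head at position -1)

After 1 step, the head is at position -1.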